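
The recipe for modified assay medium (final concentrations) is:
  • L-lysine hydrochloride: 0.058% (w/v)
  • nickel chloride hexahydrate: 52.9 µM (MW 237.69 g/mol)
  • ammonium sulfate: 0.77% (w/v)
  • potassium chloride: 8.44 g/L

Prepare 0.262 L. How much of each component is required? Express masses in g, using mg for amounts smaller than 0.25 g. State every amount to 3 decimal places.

Scale factor relative to 1 L: 0.262.
L-lysine hydrochloride: 0.058 g per 100 mL × 262 mL ÷ 100 = 0.15196 g = 151.960 mg
nickel chloride hexahydrate: 52.9 µmol/L × 237.69 g/mol × 0.262 L ÷ 1000 = 3.294 mg
ammonium sulfate: 0.77 g per 100 mL × 262 mL ÷ 100 = 2.017 g
potassium chloride: 8.44 g/L × 0.262 L = 2.211 g

L-lysine hydrochloride 151.960 mg; nickel chloride hexahydrate 3.294 mg; ammonium sulfate 2.017 g; potassium chloride 2.211 g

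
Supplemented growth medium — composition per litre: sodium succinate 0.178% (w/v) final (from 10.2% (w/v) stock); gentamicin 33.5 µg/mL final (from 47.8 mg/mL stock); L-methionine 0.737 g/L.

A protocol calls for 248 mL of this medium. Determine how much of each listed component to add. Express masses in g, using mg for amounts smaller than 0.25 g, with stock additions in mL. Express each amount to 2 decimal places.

Target volume = 248 mL = 0.248 L.
sodium succinate: V = C2·V2/C1 = 0.178% ÷ 10.2% × 248 mL = 4.33 mL
gentamicin: V = C2·V2/C1 = 33.5 µg/mL × 248 mL ÷ 47800 µg/mL = 0.17 mL
L-methionine: 0.737 g/L × 0.248 L = 0.182776 g = 182.78 mg

sodium succinate 4.33 mL; gentamicin 0.17 mL; L-methionine 182.78 mg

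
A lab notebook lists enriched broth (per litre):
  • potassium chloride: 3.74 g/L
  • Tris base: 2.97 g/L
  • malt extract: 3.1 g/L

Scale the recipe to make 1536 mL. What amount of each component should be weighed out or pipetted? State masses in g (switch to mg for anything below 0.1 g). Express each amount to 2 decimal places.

Scale factor relative to 1 L: 1.536.
potassium chloride: 3.74 g/L × 1.536 L = 5.74 g
Tris base: 2.97 g/L × 1.536 L = 4.56 g
malt extract: 3.1 g/L × 1.536 L = 4.76 g

potassium chloride 5.74 g; Tris base 4.56 g; malt extract 4.76 g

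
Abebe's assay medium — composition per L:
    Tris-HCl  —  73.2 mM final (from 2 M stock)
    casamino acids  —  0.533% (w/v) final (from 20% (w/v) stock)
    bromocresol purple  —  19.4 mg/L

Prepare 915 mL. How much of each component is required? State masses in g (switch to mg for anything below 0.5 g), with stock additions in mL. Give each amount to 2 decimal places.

Tris-HCl 33.49 mL; casamino acids 24.38 mL; bromocresol purple 17.75 mg

Working volume: 915 mL = 0.915 L.
Tris-HCl: C1V1 = C2V2 → 73.2 mM × 915 mL ÷ 2000 mM = 33.49 mL
casamino acids: dilute stock: 0.533% ÷ 20% × 915 mL = 24.38 mL
bromocresol purple: 19.4 mg/L × 0.915 L = 17.75 mg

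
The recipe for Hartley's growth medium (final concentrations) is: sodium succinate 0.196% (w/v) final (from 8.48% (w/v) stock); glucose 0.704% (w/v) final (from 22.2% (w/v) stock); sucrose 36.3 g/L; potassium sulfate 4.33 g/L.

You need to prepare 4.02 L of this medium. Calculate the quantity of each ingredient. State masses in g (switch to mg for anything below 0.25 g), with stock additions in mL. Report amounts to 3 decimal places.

sodium succinate 92.915 mL; glucose 127.481 mL; sucrose 145.926 g; potassium sulfate 17.407 g

Working volume: 4.02 L.
sodium succinate: dilute stock: 0.196% ÷ 8.48% × 4020 mL = 92.915 mL
glucose: V = C2·V2/C1 = 0.704% ÷ 22.2% × 4020 mL = 127.481 mL
sucrose: 36.3 g/L × 4.02 L = 145.926 g
potassium sulfate: 4.33 g/L × 4.02 L = 17.407 g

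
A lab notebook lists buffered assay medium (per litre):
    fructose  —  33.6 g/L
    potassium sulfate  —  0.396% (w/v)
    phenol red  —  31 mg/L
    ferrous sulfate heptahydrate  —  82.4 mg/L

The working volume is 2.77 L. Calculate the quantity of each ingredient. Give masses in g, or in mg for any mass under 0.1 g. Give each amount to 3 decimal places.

fructose 93.072 g; potassium sulfate 10.969 g; phenol red 85.870 mg; ferrous sulfate heptahydrate 0.228 g

Working volume: 2.77 L.
fructose: 33.6 g/L × 2.77 L = 93.072 g
potassium sulfate: 0.396 g per 100 mL × 2770 mL ÷ 100 = 10.969 g
phenol red: 31 mg/L × 2.77 L = 85.870 mg
ferrous sulfate heptahydrate: 82.4 mg/L × 2.77 L = 228.248 mg = 0.228 g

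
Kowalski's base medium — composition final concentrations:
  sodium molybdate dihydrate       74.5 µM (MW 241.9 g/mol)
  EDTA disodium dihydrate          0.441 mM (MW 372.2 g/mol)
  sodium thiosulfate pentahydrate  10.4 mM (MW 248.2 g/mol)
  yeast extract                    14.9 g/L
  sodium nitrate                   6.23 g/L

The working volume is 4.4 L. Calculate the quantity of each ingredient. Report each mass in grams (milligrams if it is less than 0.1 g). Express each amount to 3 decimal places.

sodium molybdate dihydrate 79.295 mg; EDTA disodium dihydrate 0.722 g; sodium thiosulfate pentahydrate 11.358 g; yeast extract 65.560 g; sodium nitrate 27.412 g

Working volume: 4.4 L.
sodium molybdate dihydrate: 74.5 µmol/L × 241.9 g/mol × 4.4 L ÷ 1000 = 79.295 mg
EDTA disodium dihydrate: 0.441 mmol/L × 372.2 g/mol × 4.4 L ÷ 1000 = 0.722 g
sodium thiosulfate pentahydrate: 10.4 mmol/L × 248.2 g/mol × 4.4 L ÷ 1000 = 11.358 g
yeast extract: 14.9 g/L × 4.4 L = 65.560 g
sodium nitrate: 6.23 g/L × 4.4 L = 27.412 g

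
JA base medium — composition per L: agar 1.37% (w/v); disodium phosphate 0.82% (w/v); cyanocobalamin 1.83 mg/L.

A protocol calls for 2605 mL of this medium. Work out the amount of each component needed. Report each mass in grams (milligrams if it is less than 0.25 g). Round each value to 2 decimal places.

agar 35.69 g; disodium phosphate 21.36 g; cyanocobalamin 4.77 mg

Target volume = 2605 mL = 2.605 L.
agar: 1.37 g per 100 mL × 2605 mL ÷ 100 = 35.69 g
disodium phosphate: 0.82 g per 100 mL × 2605 mL ÷ 100 = 21.36 g
cyanocobalamin: 1.83 mg/L × 2.605 L = 4.77 mg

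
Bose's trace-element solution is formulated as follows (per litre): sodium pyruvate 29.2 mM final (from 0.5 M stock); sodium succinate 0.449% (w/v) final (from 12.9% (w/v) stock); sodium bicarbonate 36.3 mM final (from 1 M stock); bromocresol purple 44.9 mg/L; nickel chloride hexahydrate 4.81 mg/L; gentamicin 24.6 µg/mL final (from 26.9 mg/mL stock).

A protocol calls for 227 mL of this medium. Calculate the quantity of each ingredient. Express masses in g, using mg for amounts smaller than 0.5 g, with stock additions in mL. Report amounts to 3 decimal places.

sodium pyruvate 13.257 mL; sodium succinate 7.901 mL; sodium bicarbonate 8.240 mL; bromocresol purple 10.192 mg; nickel chloride hexahydrate 1.092 mg; gentamicin 0.208 mL

Scale factor relative to 1 L: 0.227.
sodium pyruvate: dilute stock: 29.2 mM × 227 mL ÷ 500 mM = 13.257 mL
sodium succinate: V = C2·V2/C1 = 0.449% ÷ 12.9% × 227 mL = 7.901 mL
sodium bicarbonate: V = C2·V2/C1 = 36.3 mM × 227 mL ÷ 1000 mM = 8.240 mL
bromocresol purple: 44.9 mg/L × 0.227 L = 10.192 mg
nickel chloride hexahydrate: 4.81 mg/L × 0.227 L = 1.092 mg
gentamicin: C1V1 = C2V2 → 24.6 µg/mL × 227 mL ÷ 26900 µg/mL = 0.208 mL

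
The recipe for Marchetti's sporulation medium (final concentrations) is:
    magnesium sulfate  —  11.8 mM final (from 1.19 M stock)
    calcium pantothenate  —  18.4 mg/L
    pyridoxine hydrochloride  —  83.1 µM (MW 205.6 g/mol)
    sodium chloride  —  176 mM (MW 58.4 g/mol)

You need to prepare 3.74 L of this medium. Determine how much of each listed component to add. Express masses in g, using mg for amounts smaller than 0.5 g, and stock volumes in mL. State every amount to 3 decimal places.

magnesium sulfate 37.086 mL; calcium pantothenate 68.816 mg; pyridoxine hydrochloride 63.899 mg; sodium chloride 38.441 g

Working volume: 3.74 L.
magnesium sulfate: C1V1 = C2V2 → 11.8 mM × 3740 mL ÷ 1190 mM = 37.086 mL
calcium pantothenate: 18.4 mg/L × 3.74 L = 68.816 mg
pyridoxine hydrochloride: 83.1 µmol/L × 205.6 g/mol × 3.74 L ÷ 1000 = 63.899 mg
sodium chloride: 176 mmol/L × 58.4 g/mol × 3.74 L ÷ 1000 = 38.441 g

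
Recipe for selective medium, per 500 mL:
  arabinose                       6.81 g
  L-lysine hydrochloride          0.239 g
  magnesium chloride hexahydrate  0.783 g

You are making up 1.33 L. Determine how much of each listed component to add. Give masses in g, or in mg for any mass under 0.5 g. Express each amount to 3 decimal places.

Ratio of target to recipe volume: 1330 / 500 = 2.66.
arabinose: 6.81 g × (1330 mL / 500 mL) = 18.115 g
L-lysine hydrochloride: 0.239 g × (1330 mL / 500 mL) = 0.636 g
magnesium chloride hexahydrate: 0.783 g × (1330 mL / 500 mL) = 2.083 g

arabinose 18.115 g; L-lysine hydrochloride 0.636 g; magnesium chloride hexahydrate 2.083 g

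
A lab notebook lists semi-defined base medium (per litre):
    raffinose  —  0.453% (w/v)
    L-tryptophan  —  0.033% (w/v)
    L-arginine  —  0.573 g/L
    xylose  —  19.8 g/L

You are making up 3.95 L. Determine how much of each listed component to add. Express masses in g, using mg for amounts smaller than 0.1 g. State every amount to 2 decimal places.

raffinose 17.89 g; L-tryptophan 1.30 g; L-arginine 2.26 g; xylose 78.21 g

Working volume: 3.95 L.
raffinose: 0.453% w/v = 4.53 g/L → 4.53 × 3.95 L = 17.89 g
L-tryptophan: 0.033% w/v = 0.33 g/L → 0.33 × 3.95 L = 1.30 g
L-arginine: 0.573 g/L × 3.95 L = 2.26 g
xylose: 19.8 g/L × 3.95 L = 78.21 g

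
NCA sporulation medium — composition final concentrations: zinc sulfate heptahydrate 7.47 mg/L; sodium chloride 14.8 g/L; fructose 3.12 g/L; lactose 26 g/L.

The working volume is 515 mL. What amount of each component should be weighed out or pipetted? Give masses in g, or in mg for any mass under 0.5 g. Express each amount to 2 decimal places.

zinc sulfate heptahydrate 3.85 mg; sodium chloride 7.62 g; fructose 1.61 g; lactose 13.39 g

Scale factor relative to 1 L: 0.515.
zinc sulfate heptahydrate: 7.47 mg/L × 0.515 L = 3.85 mg
sodium chloride: 14.8 g/L × 0.515 L = 7.62 g
fructose: 3.12 g/L × 0.515 L = 1.61 g
lactose: 26 g/L × 0.515 L = 13.39 g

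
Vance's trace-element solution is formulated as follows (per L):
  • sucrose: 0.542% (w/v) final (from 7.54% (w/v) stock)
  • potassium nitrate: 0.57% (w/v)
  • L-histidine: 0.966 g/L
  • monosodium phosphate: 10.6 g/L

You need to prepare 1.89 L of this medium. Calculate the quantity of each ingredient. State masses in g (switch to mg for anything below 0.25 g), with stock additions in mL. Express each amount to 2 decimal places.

Working volume: 1.89 L.
sucrose: V = C2·V2/C1 = 0.542% ÷ 7.54% × 1890 mL = 135.86 mL
potassium nitrate: 0.57% w/v = 5.7 g/L → 5.7 × 1.89 L = 10.77 g
L-histidine: 0.966 g/L × 1.89 L = 1.83 g
monosodium phosphate: 10.6 g/L × 1.89 L = 20.03 g

sucrose 135.86 mL; potassium nitrate 10.77 g; L-histidine 1.83 g; monosodium phosphate 20.03 g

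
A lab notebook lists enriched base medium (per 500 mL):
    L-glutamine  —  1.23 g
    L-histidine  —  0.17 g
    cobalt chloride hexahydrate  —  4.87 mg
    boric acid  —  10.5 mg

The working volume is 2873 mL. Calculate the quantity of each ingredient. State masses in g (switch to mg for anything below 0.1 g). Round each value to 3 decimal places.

L-glutamine 7.068 g; L-histidine 0.977 g; cobalt chloride hexahydrate 27.983 mg; boric acid 60.333 mg

Scale factor = 2873 mL / 500 mL = 5.746.
L-glutamine: 1.23 g × (2873 mL / 500 mL) = 7.068 g
L-histidine: 0.17 g × (2873 mL / 500 mL) = 0.977 g
cobalt chloride hexahydrate: 4.87 mg × (2873 mL / 500 mL) = 27.983 mg
boric acid: 10.5 mg × (2873 mL / 500 mL) = 60.333 mg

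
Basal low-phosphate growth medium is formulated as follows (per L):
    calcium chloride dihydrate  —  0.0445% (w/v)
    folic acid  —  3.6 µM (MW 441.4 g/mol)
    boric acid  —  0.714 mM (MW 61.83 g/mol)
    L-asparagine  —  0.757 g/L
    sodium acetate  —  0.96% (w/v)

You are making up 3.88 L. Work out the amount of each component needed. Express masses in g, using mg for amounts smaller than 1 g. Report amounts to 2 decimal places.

Scale factor relative to 1 L: 3.88.
calcium chloride dihydrate: 0.0445 g per 100 mL × 3880 mL ÷ 100 = 1.73 g
folic acid: 3.6 µmol/L × 441.4 g/mol × 3.88 L ÷ 1000 = 6.17 mg
boric acid: 0.714 mmol/L × 61.83 mg/mmol × 3.88 L = 171.29 mg
L-asparagine: 0.757 g/L × 3.88 L = 2.94 g
sodium acetate: 0.96% w/v = 9.6 g/L → 9.6 × 3.88 L = 37.25 g

calcium chloride dihydrate 1.73 g; folic acid 6.17 mg; boric acid 171.29 mg; L-asparagine 2.94 g; sodium acetate 37.25 g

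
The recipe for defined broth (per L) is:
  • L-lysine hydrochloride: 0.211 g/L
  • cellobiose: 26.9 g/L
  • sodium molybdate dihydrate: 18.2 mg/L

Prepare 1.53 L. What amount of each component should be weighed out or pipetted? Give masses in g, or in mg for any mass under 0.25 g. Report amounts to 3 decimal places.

Scale factor relative to 1 L: 1.53.
L-lysine hydrochloride: 0.211 g/L × 1.53 L = 0.323 g
cellobiose: 26.9 g/L × 1.53 L = 41.157 g
sodium molybdate dihydrate: 18.2 mg/L × 1.53 L = 27.846 mg

L-lysine hydrochloride 0.323 g; cellobiose 41.157 g; sodium molybdate dihydrate 27.846 mg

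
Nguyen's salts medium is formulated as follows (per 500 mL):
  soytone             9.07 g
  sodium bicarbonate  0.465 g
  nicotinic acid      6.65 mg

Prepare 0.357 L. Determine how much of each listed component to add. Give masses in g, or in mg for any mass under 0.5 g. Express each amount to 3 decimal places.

Scale factor = 357 mL / 500 mL = 0.714.
soytone: 9.07 g × (357 mL / 500 mL) = 6.476 g
sodium bicarbonate: 0.465 g × (357 mL / 500 mL) = 0.33201 g = 332.010 mg
nicotinic acid: 6.65 mg × (357 mL / 500 mL) = 4.748 mg

soytone 6.476 g; sodium bicarbonate 332.010 mg; nicotinic acid 4.748 mg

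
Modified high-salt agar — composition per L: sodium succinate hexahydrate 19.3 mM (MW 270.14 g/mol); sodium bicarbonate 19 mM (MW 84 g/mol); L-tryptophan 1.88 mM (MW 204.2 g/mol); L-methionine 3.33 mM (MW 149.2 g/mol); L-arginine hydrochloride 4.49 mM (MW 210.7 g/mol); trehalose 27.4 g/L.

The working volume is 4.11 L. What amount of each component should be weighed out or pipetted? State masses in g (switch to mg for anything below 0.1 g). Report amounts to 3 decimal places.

sodium succinate hexahydrate 21.428 g; sodium bicarbonate 6.560 g; L-tryptophan 1.578 g; L-methionine 2.042 g; L-arginine hydrochloride 3.888 g; trehalose 112.614 g

Scale factor relative to 1 L: 4.11.
sodium succinate hexahydrate: 19.3 mmol/L × 270.14 g/mol × 4.11 L ÷ 1000 = 21.428 g
sodium bicarbonate: 19 mmol/L × 84 g/mol × 4.11 L ÷ 1000 = 6.560 g
L-tryptophan: 1.88 mmol/L × 204.2 g/mol × 4.11 L ÷ 1000 = 1.578 g
L-methionine: 3.33 mmol/L × 149.2 g/mol × 4.11 L ÷ 1000 = 2.042 g
L-arginine hydrochloride: 4.49 mmol/L × 210.7 g/mol × 4.11 L ÷ 1000 = 3.888 g
trehalose: 27.4 g/L × 4.11 L = 112.614 g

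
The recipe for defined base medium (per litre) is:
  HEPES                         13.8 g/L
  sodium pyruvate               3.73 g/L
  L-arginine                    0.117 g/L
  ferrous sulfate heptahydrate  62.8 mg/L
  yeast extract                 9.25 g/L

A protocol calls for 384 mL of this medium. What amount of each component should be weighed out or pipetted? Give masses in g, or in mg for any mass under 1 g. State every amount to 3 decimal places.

Target volume = 384 mL = 0.384 L.
HEPES: 13.8 g/L × 0.384 L = 5.299 g
sodium pyruvate: 3.73 g/L × 0.384 L = 1.432 g
L-arginine: 0.117 g/L × 0.384 L = 0.044928 g = 44.928 mg
ferrous sulfate heptahydrate: 62.8 mg/L × 0.384 L = 24.115 mg
yeast extract: 9.25 g/L × 0.384 L = 3.552 g

HEPES 5.299 g; sodium pyruvate 1.432 g; L-arginine 44.928 mg; ferrous sulfate heptahydrate 24.115 mg; yeast extract 3.552 g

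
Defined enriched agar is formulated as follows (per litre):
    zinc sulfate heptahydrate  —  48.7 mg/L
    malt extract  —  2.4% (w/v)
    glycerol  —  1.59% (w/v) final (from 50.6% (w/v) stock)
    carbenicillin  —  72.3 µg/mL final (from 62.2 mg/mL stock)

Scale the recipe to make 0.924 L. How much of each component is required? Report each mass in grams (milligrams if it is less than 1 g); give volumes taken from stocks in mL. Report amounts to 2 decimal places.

Scale factor relative to 1 L: 0.924.
zinc sulfate heptahydrate: 48.7 mg/L × 0.924 L = 45.00 mg
malt extract: 2.4% w/v = 24 g/L → 24 × 0.924 L = 22.18 g
glycerol: C1V1 = C2V2 → 1.59% ÷ 50.6% × 924 mL = 29.03 mL
carbenicillin: C1V1 = C2V2 → 72.3 µg/mL × 924 mL ÷ 62200 µg/mL = 1.07 mL

zinc sulfate heptahydrate 45.00 mg; malt extract 22.18 g; glycerol 29.03 mL; carbenicillin 1.07 mL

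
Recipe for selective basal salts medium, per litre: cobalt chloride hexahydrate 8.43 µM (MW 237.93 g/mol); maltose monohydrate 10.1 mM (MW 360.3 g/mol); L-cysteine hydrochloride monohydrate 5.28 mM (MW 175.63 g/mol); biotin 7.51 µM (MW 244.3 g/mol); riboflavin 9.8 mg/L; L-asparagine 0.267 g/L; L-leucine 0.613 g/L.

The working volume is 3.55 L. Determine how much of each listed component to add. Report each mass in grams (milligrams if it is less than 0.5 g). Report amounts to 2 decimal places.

cobalt chloride hexahydrate 7.12 mg; maltose monohydrate 12.92 g; L-cysteine hydrochloride monohydrate 3.29 g; biotin 6.51 mg; riboflavin 34.79 mg; L-asparagine 0.95 g; L-leucine 2.18 g

Scale factor relative to 1 L: 3.55.
cobalt chloride hexahydrate: 8.43 µmol/L × 237.93 g/mol × 3.55 L ÷ 1000 = 7.12 mg
maltose monohydrate: 10.1 mmol/L × 360.3 g/mol × 3.55 L ÷ 1000 = 12.92 g
L-cysteine hydrochloride monohydrate: 5.28 mmol/L × 175.63 g/mol × 3.55 L ÷ 1000 = 3.29 g
biotin: 7.51 µmol/L × 244.3 g/mol × 3.55 L ÷ 1000 = 6.51 mg
riboflavin: 9.8 mg/L × 3.55 L = 34.79 mg
L-asparagine: 0.267 g/L × 3.55 L = 0.95 g
L-leucine: 0.613 g/L × 3.55 L = 2.18 g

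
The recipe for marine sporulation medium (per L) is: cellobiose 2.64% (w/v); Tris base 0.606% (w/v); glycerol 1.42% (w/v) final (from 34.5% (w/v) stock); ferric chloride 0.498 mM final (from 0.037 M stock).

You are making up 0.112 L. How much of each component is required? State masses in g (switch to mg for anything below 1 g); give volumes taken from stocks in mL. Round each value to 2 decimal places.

Scale factor relative to 1 L: 0.112.
cellobiose: 2.64% w/v = 26.4 g/L → 26.4 × 0.112 L = 2.96 g
Tris base: 0.606 g per 100 mL × 112 mL ÷ 100 = 0.67872 g = 678.72 mg
glycerol: V = C2·V2/C1 = 1.42% ÷ 34.5% × 112 mL = 4.61 mL
ferric chloride: dilute stock: 0.498 mM × 112 mL ÷ 37 mM = 1.51 mL

cellobiose 2.96 g; Tris base 678.72 mg; glycerol 4.61 mL; ferric chloride 1.51 mL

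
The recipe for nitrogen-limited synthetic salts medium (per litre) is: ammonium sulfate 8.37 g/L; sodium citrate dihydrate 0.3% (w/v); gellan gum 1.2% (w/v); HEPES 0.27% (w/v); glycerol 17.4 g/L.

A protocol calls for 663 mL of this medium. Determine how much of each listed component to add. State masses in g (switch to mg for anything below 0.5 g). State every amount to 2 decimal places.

ammonium sulfate 5.55 g; sodium citrate dihydrate 1.99 g; gellan gum 7.96 g; HEPES 1.79 g; glycerol 11.54 g

Scale factor relative to 1 L: 0.663.
ammonium sulfate: 8.37 g/L × 0.663 L = 5.55 g
sodium citrate dihydrate: 0.3% w/v = 3 g/L → 3 × 0.663 L = 1.99 g
gellan gum: 1.2 g per 100 mL × 663 mL ÷ 100 = 7.96 g
HEPES: 0.27% w/v = 2.7 g/L → 2.7 × 0.663 L = 1.79 g
glycerol: 17.4 g/L × 0.663 L = 11.54 g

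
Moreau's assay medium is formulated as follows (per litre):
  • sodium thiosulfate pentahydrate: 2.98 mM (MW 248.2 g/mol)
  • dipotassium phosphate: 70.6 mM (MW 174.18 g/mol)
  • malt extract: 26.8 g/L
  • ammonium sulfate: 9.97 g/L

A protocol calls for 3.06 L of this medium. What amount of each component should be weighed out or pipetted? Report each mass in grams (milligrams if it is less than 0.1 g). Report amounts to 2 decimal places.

Working volume: 3.06 L.
sodium thiosulfate pentahydrate: 2.98 mmol/L × 248.2 g/mol × 3.06 L ÷ 1000 = 2.26 g
dipotassium phosphate: 70.6 mmol/L × 174.18 g/mol × 3.06 L ÷ 1000 = 37.63 g
malt extract: 26.8 g/L × 3.06 L = 82.01 g
ammonium sulfate: 9.97 g/L × 3.06 L = 30.51 g

sodium thiosulfate pentahydrate 2.26 g; dipotassium phosphate 37.63 g; malt extract 82.01 g; ammonium sulfate 30.51 g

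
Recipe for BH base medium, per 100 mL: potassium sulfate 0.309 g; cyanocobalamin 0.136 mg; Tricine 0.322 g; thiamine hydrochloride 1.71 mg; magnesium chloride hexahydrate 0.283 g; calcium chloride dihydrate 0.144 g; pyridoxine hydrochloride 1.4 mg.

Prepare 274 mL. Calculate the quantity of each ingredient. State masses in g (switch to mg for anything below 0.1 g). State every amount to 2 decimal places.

Scale factor = 274 mL / 100 mL = 2.74.
potassium sulfate: 0.309 g × (274 mL / 100 mL) = 0.85 g
cyanocobalamin: 0.136 mg × (274 mL / 100 mL) = 0.37 mg
Tricine: 0.322 g × (274 mL / 100 mL) = 0.88 g
thiamine hydrochloride: 1.71 mg × (274 mL / 100 mL) = 4.69 mg
magnesium chloride hexahydrate: 0.283 g × (274 mL / 100 mL) = 0.78 g
calcium chloride dihydrate: 0.144 g × (274 mL / 100 mL) = 0.39 g
pyridoxine hydrochloride: 1.4 mg × (274 mL / 100 mL) = 3.84 mg

potassium sulfate 0.85 g; cyanocobalamin 0.37 mg; Tricine 0.88 g; thiamine hydrochloride 4.69 mg; magnesium chloride hexahydrate 0.78 g; calcium chloride dihydrate 0.39 g; pyridoxine hydrochloride 3.84 mg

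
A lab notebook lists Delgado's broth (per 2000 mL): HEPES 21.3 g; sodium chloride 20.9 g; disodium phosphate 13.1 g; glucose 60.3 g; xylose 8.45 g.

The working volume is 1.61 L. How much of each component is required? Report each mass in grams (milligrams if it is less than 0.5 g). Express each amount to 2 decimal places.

HEPES 17.15 g; sodium chloride 16.82 g; disodium phosphate 10.55 g; glucose 48.54 g; xylose 6.80 g

Ratio of target to recipe volume: 1610 / 2000 = 0.805.
HEPES: 21.3 g × (1610 mL / 2000 mL) = 17.15 g
sodium chloride: 20.9 g × (1610 mL / 2000 mL) = 16.82 g
disodium phosphate: 13.1 g × (1610 mL / 2000 mL) = 10.55 g
glucose: 60.3 g × (1610 mL / 2000 mL) = 48.54 g
xylose: 8.45 g × (1610 mL / 2000 mL) = 6.80 g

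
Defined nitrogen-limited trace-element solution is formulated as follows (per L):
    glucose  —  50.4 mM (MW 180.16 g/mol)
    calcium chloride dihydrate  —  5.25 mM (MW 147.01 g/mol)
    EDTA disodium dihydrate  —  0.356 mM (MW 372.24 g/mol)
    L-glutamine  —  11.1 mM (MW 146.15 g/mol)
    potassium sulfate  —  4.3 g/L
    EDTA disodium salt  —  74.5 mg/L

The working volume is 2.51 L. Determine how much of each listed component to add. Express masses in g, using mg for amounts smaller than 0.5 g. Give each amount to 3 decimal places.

Working volume: 2.51 L.
glucose: 50.4 mmol/L × 180.16 g/mol × 2.51 L ÷ 1000 = 22.791 g
calcium chloride dihydrate: 5.25 mmol/L × 147.01 g/mol × 2.51 L ÷ 1000 = 1.937 g
EDTA disodium dihydrate: 0.356 mmol/L × 372.24 mg/mmol × 2.51 L = 332.619 mg
L-glutamine: 11.1 mmol/L × 146.15 g/mol × 2.51 L ÷ 1000 = 4.072 g
potassium sulfate: 4.3 g/L × 2.51 L = 10.793 g
EDTA disodium salt: 74.5 mg/L × 2.51 L = 186.995 mg

glucose 22.791 g; calcium chloride dihydrate 1.937 g; EDTA disodium dihydrate 332.619 mg; L-glutamine 4.072 g; potassium sulfate 10.793 g; EDTA disodium salt 186.995 mg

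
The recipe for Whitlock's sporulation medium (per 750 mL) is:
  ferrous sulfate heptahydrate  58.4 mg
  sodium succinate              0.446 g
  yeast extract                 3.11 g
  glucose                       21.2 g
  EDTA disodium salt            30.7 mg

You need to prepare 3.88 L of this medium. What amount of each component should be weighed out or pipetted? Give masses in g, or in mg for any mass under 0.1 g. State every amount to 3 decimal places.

Ratio of target to recipe volume: 3880 / 750 = 5.17333.
ferrous sulfate heptahydrate: 58.4 mg × (3880 mL / 750 mL) = 302.123 mg = 0.302 g
sodium succinate: 0.446 g × (3880 mL / 750 mL) = 2.307 g
yeast extract: 3.11 g × (3880 mL / 750 mL) = 16.089 g
glucose: 21.2 g × (3880 mL / 750 mL) = 109.675 g
EDTA disodium salt: 30.7 mg × (3880 mL / 750 mL) = 158.821 mg = 0.159 g

ferrous sulfate heptahydrate 0.302 g; sodium succinate 2.307 g; yeast extract 16.089 g; glucose 109.675 g; EDTA disodium salt 0.159 g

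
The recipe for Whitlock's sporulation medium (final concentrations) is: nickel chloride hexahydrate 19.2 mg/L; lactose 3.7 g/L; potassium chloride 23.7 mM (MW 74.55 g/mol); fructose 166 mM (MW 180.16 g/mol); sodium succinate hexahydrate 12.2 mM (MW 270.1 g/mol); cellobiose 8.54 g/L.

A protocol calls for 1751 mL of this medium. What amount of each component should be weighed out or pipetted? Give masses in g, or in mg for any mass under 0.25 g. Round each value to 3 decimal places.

Scale factor relative to 1 L: 1.751.
nickel chloride hexahydrate: 19.2 mg/L × 1.751 L = 33.619 mg
lactose: 3.7 g/L × 1.751 L = 6.479 g
potassium chloride: 23.7 mmol/L × 74.55 g/mol × 1.751 L ÷ 1000 = 3.094 g
fructose: 166 mmol/L × 180.16 g/mol × 1.751 L ÷ 1000 = 52.366 g
sodium succinate hexahydrate: 12.2 mmol/L × 270.1 g/mol × 1.751 L ÷ 1000 = 5.770 g
cellobiose: 8.54 g/L × 1.751 L = 14.954 g

nickel chloride hexahydrate 33.619 mg; lactose 6.479 g; potassium chloride 3.094 g; fructose 52.366 g; sodium succinate hexahydrate 5.770 g; cellobiose 14.954 g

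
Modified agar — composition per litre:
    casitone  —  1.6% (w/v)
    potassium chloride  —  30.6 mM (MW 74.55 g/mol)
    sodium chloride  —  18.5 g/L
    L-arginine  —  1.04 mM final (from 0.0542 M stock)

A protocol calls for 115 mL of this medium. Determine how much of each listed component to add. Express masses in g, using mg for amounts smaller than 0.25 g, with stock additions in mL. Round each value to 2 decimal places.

Working volume: 115 mL = 0.115 L.
casitone: 1.6 g per 100 mL × 115 mL ÷ 100 = 1.84 g
potassium chloride: 30.6 mmol/L × 74.55 g/mol × 0.115 L ÷ 1000 = 0.26 g
sodium chloride: 18.5 g/L × 0.115 L = 2.13 g
L-arginine: dilute stock: 1.04 mM × 115 mL ÷ 54.2 mM = 2.21 mL

casitone 1.84 g; potassium chloride 0.26 g; sodium chloride 2.13 g; L-arginine 2.21 mL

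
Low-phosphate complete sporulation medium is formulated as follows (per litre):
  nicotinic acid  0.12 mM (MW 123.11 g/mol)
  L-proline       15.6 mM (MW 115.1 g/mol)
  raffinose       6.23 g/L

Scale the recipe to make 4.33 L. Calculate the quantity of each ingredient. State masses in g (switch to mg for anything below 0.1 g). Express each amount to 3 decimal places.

nicotinic acid 63.968 mg; L-proline 7.775 g; raffinose 26.976 g

Working volume: 4.33 L.
nicotinic acid: 0.12 mmol/L × 123.11 mg/mmol × 4.33 L = 63.968 mg
L-proline: 15.6 mmol/L × 115.1 g/mol × 4.33 L ÷ 1000 = 7.775 g
raffinose: 6.23 g/L × 4.33 L = 26.976 g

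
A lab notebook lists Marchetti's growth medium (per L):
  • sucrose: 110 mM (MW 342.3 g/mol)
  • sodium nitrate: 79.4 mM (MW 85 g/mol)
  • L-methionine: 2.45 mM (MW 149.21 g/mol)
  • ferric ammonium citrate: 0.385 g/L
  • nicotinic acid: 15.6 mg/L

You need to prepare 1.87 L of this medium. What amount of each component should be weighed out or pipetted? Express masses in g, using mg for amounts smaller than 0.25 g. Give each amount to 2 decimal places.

sucrose 70.41 g; sodium nitrate 12.62 g; L-methionine 0.68 g; ferric ammonium citrate 0.72 g; nicotinic acid 29.17 mg

Working volume: 1.87 L.
sucrose: 110 mmol/L × 342.3 g/mol × 1.87 L ÷ 1000 = 70.41 g
sodium nitrate: 79.4 mmol/L × 85 g/mol × 1.87 L ÷ 1000 = 12.62 g
L-methionine: 2.45 mmol/L × 149.21 g/mol × 1.87 L ÷ 1000 = 0.68 g
ferric ammonium citrate: 0.385 g/L × 1.87 L = 0.72 g
nicotinic acid: 15.6 mg/L × 1.87 L = 29.17 mg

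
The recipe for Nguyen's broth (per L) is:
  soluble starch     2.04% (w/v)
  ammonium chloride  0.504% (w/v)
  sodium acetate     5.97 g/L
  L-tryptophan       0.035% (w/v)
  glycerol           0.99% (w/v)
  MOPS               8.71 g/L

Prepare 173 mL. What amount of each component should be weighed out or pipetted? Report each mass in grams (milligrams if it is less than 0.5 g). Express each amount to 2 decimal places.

soluble starch 3.53 g; ammonium chloride 0.87 g; sodium acetate 1.03 g; L-tryptophan 60.55 mg; glycerol 1.71 g; MOPS 1.51 g

Working volume: 173 mL = 0.173 L.
soluble starch: 2.04% w/v = 20.4 g/L → 20.4 × 0.173 L = 3.53 g
ammonium chloride: 0.504 g per 100 mL × 173 mL ÷ 100 = 0.87 g
sodium acetate: 5.97 g/L × 0.173 L = 1.03 g
L-tryptophan: 0.035% w/v = 0.35 g/L → 0.35 × 0.173 L = 0.06055 g = 60.55 mg
glycerol: 0.99% w/v = 9.9 g/L → 9.9 × 0.173 L = 1.71 g
MOPS: 8.71 g/L × 0.173 L = 1.51 g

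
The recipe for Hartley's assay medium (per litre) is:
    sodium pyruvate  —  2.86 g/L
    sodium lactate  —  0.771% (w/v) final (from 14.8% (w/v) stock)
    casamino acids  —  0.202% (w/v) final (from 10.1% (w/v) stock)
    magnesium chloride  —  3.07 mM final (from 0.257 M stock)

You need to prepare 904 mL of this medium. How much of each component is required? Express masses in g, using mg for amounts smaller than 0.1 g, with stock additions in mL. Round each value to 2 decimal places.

sodium pyruvate 2.59 g; sodium lactate 47.09 mL; casamino acids 18.08 mL; magnesium chloride 10.80 mL

Working volume: 904 mL = 0.904 L.
sodium pyruvate: 2.86 g/L × 0.904 L = 2.59 g
sodium lactate: C1V1 = C2V2 → 0.771% ÷ 14.8% × 904 mL = 47.09 mL
casamino acids: dilute stock: 0.202% ÷ 10.1% × 904 mL = 18.08 mL
magnesium chloride: C1V1 = C2V2 → 3.07 mM × 904 mL ÷ 257 mM = 10.80 mL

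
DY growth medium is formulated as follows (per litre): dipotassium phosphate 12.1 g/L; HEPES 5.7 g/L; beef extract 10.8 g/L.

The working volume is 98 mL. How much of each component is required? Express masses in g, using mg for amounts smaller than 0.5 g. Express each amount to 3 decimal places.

Scale factor relative to 1 L: 0.098.
dipotassium phosphate: 12.1 g/L × 0.098 L = 1.186 g
HEPES: 5.7 g/L × 0.098 L = 0.559 g
beef extract: 10.8 g/L × 0.098 L = 1.058 g

dipotassium phosphate 1.186 g; HEPES 0.559 g; beef extract 1.058 g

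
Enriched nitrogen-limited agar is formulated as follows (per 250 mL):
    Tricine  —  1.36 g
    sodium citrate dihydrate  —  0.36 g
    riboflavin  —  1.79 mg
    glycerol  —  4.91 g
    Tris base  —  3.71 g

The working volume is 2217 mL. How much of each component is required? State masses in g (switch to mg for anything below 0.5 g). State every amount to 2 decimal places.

Scale factor = 2217 mL / 250 mL = 8.868.
Tricine: 1.36 g × (2217 mL / 250 mL) = 12.06 g
sodium citrate dihydrate: 0.36 g × (2217 mL / 250 mL) = 3.19 g
riboflavin: 1.79 mg × (2217 mL / 250 mL) = 15.87 mg
glycerol: 4.91 g × (2217 mL / 250 mL) = 43.54 g
Tris base: 3.71 g × (2217 mL / 250 mL) = 32.90 g

Tricine 12.06 g; sodium citrate dihydrate 3.19 g; riboflavin 15.87 mg; glycerol 43.54 g; Tris base 32.90 g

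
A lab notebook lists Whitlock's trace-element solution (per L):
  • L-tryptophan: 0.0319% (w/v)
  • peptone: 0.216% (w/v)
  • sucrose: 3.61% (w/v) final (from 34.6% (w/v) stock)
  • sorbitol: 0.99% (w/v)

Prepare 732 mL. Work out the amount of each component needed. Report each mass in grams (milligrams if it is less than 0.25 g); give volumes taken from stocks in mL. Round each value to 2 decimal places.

L-tryptophan 233.51 mg; peptone 1.58 g; sucrose 76.37 mL; sorbitol 7.25 g

Scale factor relative to 1 L: 0.732.
L-tryptophan: 0.0319 g per 100 mL × 732 mL ÷ 100 = 0.233508 g = 233.51 mg
peptone: 0.216 g per 100 mL × 732 mL ÷ 100 = 1.58 g
sucrose: dilute stock: 3.61% ÷ 34.6% × 732 mL = 76.37 mL
sorbitol: 0.99% w/v = 9.9 g/L → 9.9 × 0.732 L = 7.25 g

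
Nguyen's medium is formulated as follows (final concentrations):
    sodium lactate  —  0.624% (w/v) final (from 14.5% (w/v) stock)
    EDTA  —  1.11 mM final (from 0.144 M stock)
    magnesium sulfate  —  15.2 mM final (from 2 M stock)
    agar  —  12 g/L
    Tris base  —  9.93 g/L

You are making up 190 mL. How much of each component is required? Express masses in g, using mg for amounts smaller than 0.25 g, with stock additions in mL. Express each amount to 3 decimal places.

sodium lactate 8.177 mL; EDTA 1.465 mL; magnesium sulfate 1.444 mL; agar 2.280 g; Tris base 1.887 g

Target volume = 190 mL = 0.19 L.
sodium lactate: C1V1 = C2V2 → 0.624% ÷ 14.5% × 190 mL = 8.177 mL
EDTA: dilute stock: 1.11 mM × 190 mL ÷ 144 mM = 1.465 mL
magnesium sulfate: dilute stock: 15.2 mM × 190 mL ÷ 2000 mM = 1.444 mL
agar: 12 g/L × 0.19 L = 2.280 g
Tris base: 9.93 g/L × 0.19 L = 1.887 g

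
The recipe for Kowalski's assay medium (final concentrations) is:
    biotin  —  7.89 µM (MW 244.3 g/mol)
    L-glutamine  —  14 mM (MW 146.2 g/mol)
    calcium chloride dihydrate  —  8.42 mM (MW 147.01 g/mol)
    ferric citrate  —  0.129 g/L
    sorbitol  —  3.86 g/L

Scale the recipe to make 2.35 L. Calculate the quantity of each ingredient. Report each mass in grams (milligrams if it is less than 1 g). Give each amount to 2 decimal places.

biotin 4.53 mg; L-glutamine 4.81 g; calcium chloride dihydrate 2.91 g; ferric citrate 303.15 mg; sorbitol 9.07 g

Scale factor relative to 1 L: 2.35.
biotin: 7.89 µmol/L × 244.3 g/mol × 2.35 L ÷ 1000 = 4.53 mg
L-glutamine: 14 mmol/L × 146.2 g/mol × 2.35 L ÷ 1000 = 4.81 g
calcium chloride dihydrate: 8.42 mmol/L × 147.01 g/mol × 2.35 L ÷ 1000 = 2.91 g
ferric citrate: 0.129 g/L × 2.35 L = 0.30315 g = 303.15 mg
sorbitol: 3.86 g/L × 2.35 L = 9.07 g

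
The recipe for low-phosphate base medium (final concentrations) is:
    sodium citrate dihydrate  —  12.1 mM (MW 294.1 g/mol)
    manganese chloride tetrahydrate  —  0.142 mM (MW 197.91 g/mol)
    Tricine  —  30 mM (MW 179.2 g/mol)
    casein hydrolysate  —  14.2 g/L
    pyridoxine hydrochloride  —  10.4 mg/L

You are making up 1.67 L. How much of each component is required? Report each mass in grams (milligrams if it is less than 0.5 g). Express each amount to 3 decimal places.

Working volume: 1.67 L.
sodium citrate dihydrate: 12.1 mmol/L × 294.1 g/mol × 1.67 L ÷ 1000 = 5.943 g
manganese chloride tetrahydrate: 0.142 mmol/L × 197.91 mg/mmol × 1.67 L = 46.932 mg
Tricine: 30 mmol/L × 179.2 g/mol × 1.67 L ÷ 1000 = 8.978 g
casein hydrolysate: 14.2 g/L × 1.67 L = 23.714 g
pyridoxine hydrochloride: 10.4 mg/L × 1.67 L = 17.368 mg

sodium citrate dihydrate 5.943 g; manganese chloride tetrahydrate 46.932 mg; Tricine 8.978 g; casein hydrolysate 23.714 g; pyridoxine hydrochloride 17.368 mg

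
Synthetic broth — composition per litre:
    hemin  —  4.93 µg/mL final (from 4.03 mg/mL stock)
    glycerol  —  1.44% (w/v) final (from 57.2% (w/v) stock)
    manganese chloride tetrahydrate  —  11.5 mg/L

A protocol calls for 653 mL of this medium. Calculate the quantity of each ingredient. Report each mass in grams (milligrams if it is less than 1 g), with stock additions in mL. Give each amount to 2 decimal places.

Scale factor relative to 1 L: 0.653.
hemin: dilute stock: 4.93 µg/mL × 653 mL ÷ 4030 µg/mL = 0.80 mL
glycerol: dilute stock: 1.44% ÷ 57.2% × 653 mL = 16.44 mL
manganese chloride tetrahydrate: 11.5 mg/L × 0.653 L = 7.51 mg

hemin 0.80 mL; glycerol 16.44 mL; manganese chloride tetrahydrate 7.51 mg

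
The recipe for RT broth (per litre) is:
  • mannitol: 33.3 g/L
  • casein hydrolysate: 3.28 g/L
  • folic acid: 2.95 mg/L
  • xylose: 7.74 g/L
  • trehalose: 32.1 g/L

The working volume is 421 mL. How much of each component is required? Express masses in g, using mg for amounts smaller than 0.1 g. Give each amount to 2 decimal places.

mannitol 14.02 g; casein hydrolysate 1.38 g; folic acid 1.24 mg; xylose 3.26 g; trehalose 13.51 g

Scale factor relative to 1 L: 0.421.
mannitol: 33.3 g/L × 0.421 L = 14.02 g
casein hydrolysate: 3.28 g/L × 0.421 L = 1.38 g
folic acid: 2.95 mg/L × 0.421 L = 1.24 mg
xylose: 7.74 g/L × 0.421 L = 3.26 g
trehalose: 32.1 g/L × 0.421 L = 13.51 g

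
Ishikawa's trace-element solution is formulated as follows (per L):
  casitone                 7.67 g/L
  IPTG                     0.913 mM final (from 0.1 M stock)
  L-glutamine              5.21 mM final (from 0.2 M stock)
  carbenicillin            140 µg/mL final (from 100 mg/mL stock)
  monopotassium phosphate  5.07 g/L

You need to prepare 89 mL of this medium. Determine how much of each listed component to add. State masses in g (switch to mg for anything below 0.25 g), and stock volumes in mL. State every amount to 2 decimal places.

casitone 0.68 g; IPTG 0.81 mL; L-glutamine 2.32 mL; carbenicillin 0.12 mL; monopotassium phosphate 0.45 g

Target volume = 89 mL = 0.089 L.
casitone: 7.67 g/L × 0.089 L = 0.68 g
IPTG: V = C2·V2/C1 = 0.913 mM × 89 mL ÷ 100 mM = 0.81 mL
L-glutamine: V = C2·V2/C1 = 5.21 mM × 89 mL ÷ 200 mM = 2.32 mL
carbenicillin: V = C2·V2/C1 = 140 µg/mL × 89 mL ÷ 100000 µg/mL = 0.12 mL
monopotassium phosphate: 5.07 g/L × 0.089 L = 0.45 g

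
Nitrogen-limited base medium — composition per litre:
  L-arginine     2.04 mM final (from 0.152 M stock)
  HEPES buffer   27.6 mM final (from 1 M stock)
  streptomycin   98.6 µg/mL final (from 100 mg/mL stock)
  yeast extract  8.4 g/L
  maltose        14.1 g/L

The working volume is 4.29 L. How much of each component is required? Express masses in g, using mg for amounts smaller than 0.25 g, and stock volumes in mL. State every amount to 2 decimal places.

L-arginine 57.58 mL; HEPES buffer 118.40 mL; streptomycin 4.23 mL; yeast extract 36.04 g; maltose 60.49 g

Scale factor relative to 1 L: 4.29.
L-arginine: C1V1 = C2V2 → 2.04 mM × 4290 mL ÷ 152 mM = 57.58 mL
HEPES buffer: dilute stock: 27.6 mM × 4290 mL ÷ 1000 mM = 118.40 mL
streptomycin: C1V1 = C2V2 → 98.6 µg/mL × 4290 mL ÷ 100000 µg/mL = 4.23 mL
yeast extract: 8.4 g/L × 4.29 L = 36.04 g
maltose: 14.1 g/L × 4.29 L = 60.49 g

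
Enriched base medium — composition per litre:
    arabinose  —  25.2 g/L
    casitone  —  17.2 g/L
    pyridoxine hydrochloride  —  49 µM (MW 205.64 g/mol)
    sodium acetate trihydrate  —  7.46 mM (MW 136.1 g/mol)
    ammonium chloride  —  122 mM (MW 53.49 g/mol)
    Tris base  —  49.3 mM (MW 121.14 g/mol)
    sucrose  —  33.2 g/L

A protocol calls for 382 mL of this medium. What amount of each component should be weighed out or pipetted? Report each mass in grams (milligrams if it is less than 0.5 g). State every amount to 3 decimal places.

Target volume = 382 mL = 0.382 L.
arabinose: 25.2 g/L × 0.382 L = 9.626 g
casitone: 17.2 g/L × 0.382 L = 6.570 g
pyridoxine hydrochloride: 49 µmol/L × 205.64 g/mol × 0.382 L ÷ 1000 = 3.849 mg
sodium acetate trihydrate: 7.46 mmol/L × 136.1 mg/mmol × 0.382 L = 387.847 mg
ammonium chloride: 122 mmol/L × 53.49 g/mol × 0.382 L ÷ 1000 = 2.493 g
Tris base: 49.3 mmol/L × 121.14 g/mol × 0.382 L ÷ 1000 = 2.281 g
sucrose: 33.2 g/L × 0.382 L = 12.682 g

arabinose 9.626 g; casitone 6.570 g; pyridoxine hydrochloride 3.849 mg; sodium acetate trihydrate 387.847 mg; ammonium chloride 2.493 g; Tris base 2.281 g; sucrose 12.682 g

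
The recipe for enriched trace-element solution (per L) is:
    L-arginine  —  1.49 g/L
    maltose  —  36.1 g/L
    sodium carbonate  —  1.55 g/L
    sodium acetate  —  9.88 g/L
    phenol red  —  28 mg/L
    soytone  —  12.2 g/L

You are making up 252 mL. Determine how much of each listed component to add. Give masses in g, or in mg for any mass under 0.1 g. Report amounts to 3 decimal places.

L-arginine 0.375 g; maltose 9.097 g; sodium carbonate 0.391 g; sodium acetate 2.490 g; phenol red 7.056 mg; soytone 3.074 g

Scale factor relative to 1 L: 0.252.
L-arginine: 1.49 g/L × 0.252 L = 0.375 g
maltose: 36.1 g/L × 0.252 L = 9.097 g
sodium carbonate: 1.55 g/L × 0.252 L = 0.391 g
sodium acetate: 9.88 g/L × 0.252 L = 2.490 g
phenol red: 28 mg/L × 0.252 L = 7.056 mg
soytone: 12.2 g/L × 0.252 L = 3.074 g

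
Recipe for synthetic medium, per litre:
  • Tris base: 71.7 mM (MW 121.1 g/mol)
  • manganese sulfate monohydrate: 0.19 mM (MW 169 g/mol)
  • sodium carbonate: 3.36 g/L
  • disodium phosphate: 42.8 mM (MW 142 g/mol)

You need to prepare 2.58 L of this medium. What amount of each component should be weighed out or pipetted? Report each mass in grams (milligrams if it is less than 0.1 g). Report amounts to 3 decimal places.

Tris base 22.402 g; manganese sulfate monohydrate 82.844 mg; sodium carbonate 8.669 g; disodium phosphate 15.680 g

Scale factor relative to 1 L: 2.58.
Tris base: 71.7 mmol/L × 121.1 g/mol × 2.58 L ÷ 1000 = 22.402 g
manganese sulfate monohydrate: 0.19 mmol/L × 169 mg/mmol × 2.58 L = 82.844 mg
sodium carbonate: 3.36 g/L × 2.58 L = 8.669 g
disodium phosphate: 42.8 mmol/L × 142 g/mol × 2.58 L ÷ 1000 = 15.680 g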